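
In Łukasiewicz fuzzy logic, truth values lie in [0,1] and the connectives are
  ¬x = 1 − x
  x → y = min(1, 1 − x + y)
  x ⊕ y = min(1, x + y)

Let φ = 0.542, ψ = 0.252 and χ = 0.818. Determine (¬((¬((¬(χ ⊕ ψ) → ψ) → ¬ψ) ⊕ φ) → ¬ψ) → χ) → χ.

χ ⊕ ψ = min(1, 0.818 + 0.252) = min(1, 1.070) = 1.000
¬(χ ⊕ ψ) = 1 − 1.000 = 0.000
¬(χ ⊕ ψ) → ψ = min(1, 1 − 0.000 + 0.252) = min(1, 1.252) = 1.000
¬ψ = 1 − 0.252 = 0.748
(¬(χ ⊕ ψ) → ψ) → ¬ψ = min(1, 1 − 1.000 + 0.748) = min(1, 0.748) = 0.748
¬((¬(χ ⊕ ψ) → ψ) → ¬ψ) = 1 − 0.748 = 0.252
¬((¬(χ ⊕ ψ) → ψ) → ¬ψ) ⊕ φ = min(1, 0.252 + 0.542) = min(1, 0.794) = 0.794
(¬((¬(χ ⊕ ψ) → ψ) → ¬ψ) ⊕ φ) → ¬ψ = min(1, 1 − 0.794 + 0.748) = min(1, 0.954) = 0.954
¬((¬((¬(χ ⊕ ψ) → ψ) → ¬ψ) ⊕ φ) → ¬ψ) = 1 − 0.954 = 0.046
¬((¬((¬(χ ⊕ ψ) → ψ) → ¬ψ) ⊕ φ) → ¬ψ) → χ = min(1, 1 − 0.046 + 0.818) = min(1, 1.772) = 1.000
(¬((¬((¬(χ ⊕ ψ) → ψ) → ¬ψ) ⊕ φ) → ¬ψ) → χ) → χ = min(1, 1 − 1.000 + 0.818) = min(1, 0.818) = 0.818

0.818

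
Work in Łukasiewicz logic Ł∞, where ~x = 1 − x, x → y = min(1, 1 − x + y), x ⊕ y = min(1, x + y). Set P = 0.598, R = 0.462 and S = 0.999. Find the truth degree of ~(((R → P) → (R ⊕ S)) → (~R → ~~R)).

0.076

R → P = min(1, 1 − 0.462 + 0.598) = min(1, 1.136) = 1.000
R ⊕ S = min(1, 0.462 + 0.999) = min(1, 1.461) = 1.000
(R → P) → (R ⊕ S) = min(1, 1 − 1.000 + 1.000) = min(1, 1.000) = 1.000
~R = 1 − 0.462 = 0.538
~~R = 1 − 0.538 = 0.462
~R → ~~R = min(1, 1 − 0.538 + 0.462) = min(1, 0.924) = 0.924
((R → P) → (R ⊕ S)) → (~R → ~~R) = min(1, 1 − 1.000 + 0.924) = min(1, 0.924) = 0.924
~(((R → P) → (R ⊕ S)) → (~R → ~~R)) = 1 − 0.924 = 0.076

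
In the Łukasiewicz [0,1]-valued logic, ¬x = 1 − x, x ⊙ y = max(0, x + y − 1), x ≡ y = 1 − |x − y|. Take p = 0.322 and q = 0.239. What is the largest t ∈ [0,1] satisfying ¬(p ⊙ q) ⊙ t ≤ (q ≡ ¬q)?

p ⊙ q = max(0, 0.322 + 0.239 − 1) = max(0, -0.439) = 0.000
¬(p ⊙ q) = 1 − 0.000 = 1.000
So the left factor is ¬(p ⊙ q) = 1.000.
¬q = 1 − 0.239 = 0.761
q ≡ ¬q = 1 − |0.239 − 0.761| = 1 − 0.522 = 0.478
So the right-hand bound is q ≡ ¬q = 0.478.
The residuum of the Łukasiewicz t-norm gives the supremum: min(1, 1 − 1.000 + 0.478).
1 − 1.000 + 0.478 = 0.478, so t = min(1, 0.478) = 0.478.
Check: 1.000 ⊙ 0.478 = max(0, 0.478) = 0.478 ≤ 0.478.

0.478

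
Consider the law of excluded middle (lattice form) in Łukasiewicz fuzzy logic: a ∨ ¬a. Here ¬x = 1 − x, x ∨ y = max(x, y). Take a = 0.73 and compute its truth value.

0.73

¬a = 1 − 0.73 = 0.27
a ∨ ¬a = max(0.73, 0.27) = 0.73
(The value 0.73 < 1 shows this instance is not satisfied; not a Ł∞-tautology — its value is max(a, 1−a).)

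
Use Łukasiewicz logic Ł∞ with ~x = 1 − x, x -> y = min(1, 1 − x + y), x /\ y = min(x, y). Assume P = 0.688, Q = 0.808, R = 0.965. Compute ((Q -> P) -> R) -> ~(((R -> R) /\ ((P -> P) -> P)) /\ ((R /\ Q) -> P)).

0.312

Q -> P = min(1, 1 − 0.808 + 0.688) = min(1, 0.880) = 0.880
(Q -> P) -> R = min(1, 1 − 0.880 + 0.965) = min(1, 1.085) = 1.000
R -> R = min(1, 1 − 0.965 + 0.965) = min(1, 1.000) = 1.000
P -> P = min(1, 1 − 0.688 + 0.688) = min(1, 1.000) = 1.000
(P -> P) -> P = min(1, 1 − 1.000 + 0.688) = min(1, 0.688) = 0.688
(R -> R) /\ ((P -> P) -> P) = min(1.000, 0.688) = 0.688
R /\ Q = min(0.965, 0.808) = 0.808
(R /\ Q) -> P = min(1, 1 − 0.808 + 0.688) = min(1, 0.880) = 0.880
((R -> R) /\ ((P -> P) -> P)) /\ ((R /\ Q) -> P) = min(0.688, 0.880) = 0.688
~(((R -> R) /\ ((P -> P) -> P)) /\ ((R /\ Q) -> P)) = 1 − 0.688 = 0.312
((Q -> P) -> R) -> ~(((R -> R) /\ ((P -> P) -> P)) /\ ((R /\ Q) -> P)) = min(1, 1 − 1.000 + 0.312) = min(1, 0.312) = 0.312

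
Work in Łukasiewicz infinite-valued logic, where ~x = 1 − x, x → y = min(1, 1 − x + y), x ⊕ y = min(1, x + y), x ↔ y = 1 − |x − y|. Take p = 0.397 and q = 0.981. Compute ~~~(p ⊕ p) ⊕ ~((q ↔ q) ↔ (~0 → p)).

0.809

p ⊕ p = min(1, 0.397 + 0.397) = min(1, 0.794) = 0.794
~(p ⊕ p) = 1 − 0.794 = 0.206
~~(p ⊕ p) = 1 − 0.206 = 0.794
~~~(p ⊕ p) = 1 − 0.794 = 0.206
q ↔ q = 1 − |0.981 − 0.981| = 1 − 0.000 = 1.000
~0 = 1 − 0.000 = 1.000
~0 → p = min(1, 1 − 1.000 + 0.397) = min(1, 0.397) = 0.397
(q ↔ q) ↔ (~0 → p) = 1 − |1.000 − 0.397| = 1 − 0.603 = 0.397
~((q ↔ q) ↔ (~0 → p)) = 1 − 0.397 = 0.603
~~~(p ⊕ p) ⊕ ~((q ↔ q) ↔ (~0 → p)) = min(1, 0.206 + 0.603) = min(1, 0.809) = 0.809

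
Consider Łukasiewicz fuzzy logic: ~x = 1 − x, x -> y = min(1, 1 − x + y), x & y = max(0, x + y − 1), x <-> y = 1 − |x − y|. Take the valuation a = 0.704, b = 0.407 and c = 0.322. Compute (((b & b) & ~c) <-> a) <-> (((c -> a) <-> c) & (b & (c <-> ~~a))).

b & b = max(0, 0.407 + 0.407 − 1) = max(0, -0.186) = 0.000
~c = 1 − 0.322 = 0.678
(b & b) & ~c = max(0, 0.000 + 0.678 − 1) = max(0, -0.322) = 0.000
((b & b) & ~c) <-> a = 1 − |0.000 − 0.704| = 1 − 0.704 = 0.296
c -> a = min(1, 1 − 0.322 + 0.704) = min(1, 1.382) = 1.000
(c -> a) <-> c = 1 − |1.000 − 0.322| = 1 − 0.678 = 0.322
~a = 1 − 0.704 = 0.296
~~a = 1 − 0.296 = 0.704
c <-> ~~a = 1 − |0.322 − 0.704| = 1 − 0.382 = 0.618
b & (c <-> ~~a) = max(0, 0.407 + 0.618 − 1) = max(0, 0.025) = 0.025
((c -> a) <-> c) & (b & (c <-> ~~a)) = max(0, 0.322 + 0.025 − 1) = max(0, -0.653) = 0.000
(((b & b) & ~c) <-> a) <-> (((c -> a) <-> c) & (b & (c <-> ~~a))) = 1 − |0.296 − 0.000| = 1 − 0.296 = 0.704

0.704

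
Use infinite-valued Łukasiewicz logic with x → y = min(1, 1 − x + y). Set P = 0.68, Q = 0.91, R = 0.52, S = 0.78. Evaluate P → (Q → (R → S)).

1.00

R → S = min(1, 1 − 0.52 + 0.78) = min(1, 1.26) = 1.00
Q → (R → S) = min(1, 1 − 0.91 + 1.00) = min(1, 1.09) = 1.00
P → (Q → (R → S)) = min(1, 1 − 0.68 + 1.00) = min(1, 1.32) = 1.00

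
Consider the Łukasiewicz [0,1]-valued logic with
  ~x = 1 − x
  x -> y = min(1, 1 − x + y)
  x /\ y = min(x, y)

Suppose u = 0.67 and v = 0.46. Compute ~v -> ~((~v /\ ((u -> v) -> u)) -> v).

0.54

~v = 1 − 0.46 = 0.54
u -> v = min(1, 1 − 0.67 + 0.46) = min(1, 0.79) = 0.79
(u -> v) -> u = min(1, 1 − 0.79 + 0.67) = min(1, 0.88) = 0.88
~v /\ ((u -> v) -> u) = min(0.54, 0.88) = 0.54
(~v /\ ((u -> v) -> u)) -> v = min(1, 1 − 0.54 + 0.46) = min(1, 0.92) = 0.92
~((~v /\ ((u -> v) -> u)) -> v) = 1 − 0.92 = 0.08
~v -> ~((~v /\ ((u -> v) -> u)) -> v) = min(1, 1 − 0.54 + 0.08) = min(1, 0.54) = 0.54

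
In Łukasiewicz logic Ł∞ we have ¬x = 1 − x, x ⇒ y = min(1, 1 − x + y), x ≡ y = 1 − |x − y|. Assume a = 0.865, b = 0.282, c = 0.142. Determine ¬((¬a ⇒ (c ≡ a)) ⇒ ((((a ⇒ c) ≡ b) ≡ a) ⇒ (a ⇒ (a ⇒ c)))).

0.458

¬a = 1 − 0.865 = 0.135
c ≡ a = 1 − |0.142 − 0.865| = 1 − 0.723 = 0.277
¬a ⇒ (c ≡ a) = min(1, 1 − 0.135 + 0.277) = min(1, 1.142) = 1.000
a ⇒ c = min(1, 1 − 0.865 + 0.142) = min(1, 0.277) = 0.277
(a ⇒ c) ≡ b = 1 − |0.277 − 0.282| = 1 − 0.005 = 0.995
((a ⇒ c) ≡ b) ≡ a = 1 − |0.995 − 0.865| = 1 − 0.130 = 0.870
a ⇒ (a ⇒ c) = min(1, 1 − 0.865 + 0.277) = min(1, 0.412) = 0.412
(((a ⇒ c) ≡ b) ≡ a) ⇒ (a ⇒ (a ⇒ c)) = min(1, 1 − 0.870 + 0.412) = min(1, 0.542) = 0.542
(¬a ⇒ (c ≡ a)) ⇒ ((((a ⇒ c) ≡ b) ≡ a) ⇒ (a ⇒ (a ⇒ c))) = min(1, 1 − 1.000 + 0.542) = min(1, 0.542) = 0.542
¬((¬a ⇒ (c ≡ a)) ⇒ ((((a ⇒ c) ≡ b) ≡ a) ⇒ (a ⇒ (a ⇒ c)))) = 1 − 0.542 = 0.458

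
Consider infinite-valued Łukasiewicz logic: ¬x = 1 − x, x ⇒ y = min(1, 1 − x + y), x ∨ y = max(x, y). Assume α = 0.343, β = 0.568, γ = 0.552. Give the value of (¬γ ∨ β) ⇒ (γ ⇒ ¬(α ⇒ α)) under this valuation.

¬γ = 1 − 0.552 = 0.448
¬γ ∨ β = max(0.448, 0.568) = 0.568
α ⇒ α = min(1, 1 − 0.343 + 0.343) = min(1, 1.000) = 1.000
¬(α ⇒ α) = 1 − 1.000 = 0.000
γ ⇒ ¬(α ⇒ α) = min(1, 1 − 0.552 + 0.000) = min(1, 0.448) = 0.448
(¬γ ∨ β) ⇒ (γ ⇒ ¬(α ⇒ α)) = min(1, 1 − 0.568 + 0.448) = min(1, 0.880) = 0.880

0.880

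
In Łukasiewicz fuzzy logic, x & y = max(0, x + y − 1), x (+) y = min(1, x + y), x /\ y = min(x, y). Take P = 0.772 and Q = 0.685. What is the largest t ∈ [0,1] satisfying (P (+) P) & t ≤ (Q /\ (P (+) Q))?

P (+) P = min(1, 0.772 + 0.772) = min(1, 1.544) = 1.000
So the left factor is P (+) P = 1.000.
P (+) Q = min(1, 0.772 + 0.685) = min(1, 1.457) = 1.000
Q /\ (P (+) Q) = min(0.685, 1.000) = 0.685
So the right-hand bound is Q /\ (P (+) Q) = 0.685.
The residuum of the Łukasiewicz t-norm gives the supremum: min(1, 1 − 1.000 + 0.685).
1 − 1.000 + 0.685 = 0.685, so t = min(1, 0.685) = 0.685.
Check: 1.000 & 0.685 = max(0, 0.685) = 0.685 ≤ 0.685.

0.685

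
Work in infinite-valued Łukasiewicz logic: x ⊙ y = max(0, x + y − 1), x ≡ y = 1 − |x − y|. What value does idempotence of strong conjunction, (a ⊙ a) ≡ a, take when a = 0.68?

0.68

a ⊙ a = max(0, 0.68 + 0.68 − 1) = max(0, 0.36) = 0.36
(a ⊙ a) ≡ a = 1 − |0.36 − 0.68| = 1 − 0.32 = 0.68
(The value 0.68 < 1 shows this instance is not satisfied; fails in Ł∞ since a ⊗ a = max(0, 2a−1) ≠ a in general.)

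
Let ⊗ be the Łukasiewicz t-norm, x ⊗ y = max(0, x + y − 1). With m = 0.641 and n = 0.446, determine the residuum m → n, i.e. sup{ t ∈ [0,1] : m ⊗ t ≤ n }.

0.805

The residuum of the Łukasiewicz t-norm gives the supremum: min(1, 1 − 0.641 + 0.446).
1 − 0.641 + 0.446 = 0.805, so t = min(1, 0.805) = 0.805.
Check: 0.641 ⊗ 0.805 = max(0, 0.446) = 0.446 ≤ 0.446.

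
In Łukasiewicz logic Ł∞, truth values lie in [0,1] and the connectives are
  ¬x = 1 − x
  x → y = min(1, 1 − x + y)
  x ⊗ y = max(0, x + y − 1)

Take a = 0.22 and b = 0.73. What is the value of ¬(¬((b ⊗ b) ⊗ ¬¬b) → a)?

0.59

b ⊗ b = max(0, 0.73 + 0.73 − 1) = max(0, 0.46) = 0.46
¬b = 1 − 0.73 = 0.27
¬¬b = 1 − 0.27 = 0.73
(b ⊗ b) ⊗ ¬¬b = max(0, 0.46 + 0.73 − 1) = max(0, 0.19) = 0.19
¬((b ⊗ b) ⊗ ¬¬b) = 1 − 0.19 = 0.81
¬((b ⊗ b) ⊗ ¬¬b) → a = min(1, 1 − 0.81 + 0.22) = min(1, 0.41) = 0.41
¬(¬((b ⊗ b) ⊗ ¬¬b) → a) = 1 − 0.41 = 0.59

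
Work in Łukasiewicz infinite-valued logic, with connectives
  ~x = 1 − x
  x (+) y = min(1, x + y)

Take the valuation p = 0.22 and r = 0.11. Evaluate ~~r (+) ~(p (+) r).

0.78

~r = 1 − 0.11 = 0.89
~~r = 1 − 0.89 = 0.11
p (+) r = min(1, 0.22 + 0.11) = min(1, 0.33) = 0.33
~(p (+) r) = 1 − 0.33 = 0.67
~~r (+) ~(p (+) r) = min(1, 0.11 + 0.67) = min(1, 0.78) = 0.78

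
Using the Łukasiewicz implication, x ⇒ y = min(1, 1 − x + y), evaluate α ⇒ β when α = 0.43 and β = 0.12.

0.69

α ⇒ β = min(1, 1 − 0.43 + 0.12) = min(1, 0.69) = 0.69
For comparison, the Gödel implication (1 if x ≤ y else y) would give 0.12.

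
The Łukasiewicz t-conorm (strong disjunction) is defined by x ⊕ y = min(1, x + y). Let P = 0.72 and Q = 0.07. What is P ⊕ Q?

P ⊕ Q = min(1, 0.72 + 0.07) = min(1, 0.79) = 0.79
For comparison, the Gödel t-conorm max(x, y) would give 0.72.

0.79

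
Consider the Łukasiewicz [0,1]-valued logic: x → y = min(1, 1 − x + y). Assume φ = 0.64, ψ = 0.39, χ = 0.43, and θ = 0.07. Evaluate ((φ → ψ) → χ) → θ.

0.39

φ → ψ = min(1, 1 − 0.64 + 0.39) = min(1, 0.75) = 0.75
(φ → ψ) → χ = min(1, 1 − 0.75 + 0.43) = min(1, 0.68) = 0.68
((φ → ψ) → χ) → θ = min(1, 1 − 0.68 + 0.07) = min(1, 0.39) = 0.39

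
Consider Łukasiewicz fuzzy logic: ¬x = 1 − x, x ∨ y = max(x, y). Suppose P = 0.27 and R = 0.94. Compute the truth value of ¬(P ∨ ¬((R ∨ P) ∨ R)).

R ∨ P = max(0.94, 0.27) = 0.94
(R ∨ P) ∨ R = max(0.94, 0.94) = 0.94
¬((R ∨ P) ∨ R) = 1 − 0.94 = 0.06
P ∨ ¬((R ∨ P) ∨ R) = max(0.27, 0.06) = 0.27
¬(P ∨ ¬((R ∨ P) ∨ R)) = 1 − 0.27 = 0.73

0.73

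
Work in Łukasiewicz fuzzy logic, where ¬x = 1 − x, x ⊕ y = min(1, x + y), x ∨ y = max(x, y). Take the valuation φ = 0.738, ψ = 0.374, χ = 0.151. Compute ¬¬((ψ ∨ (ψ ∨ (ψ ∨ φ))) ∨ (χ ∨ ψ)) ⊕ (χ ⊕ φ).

ψ ∨ φ = max(0.374, 0.738) = 0.738
ψ ∨ (ψ ∨ φ) = max(0.374, 0.738) = 0.738
ψ ∨ (ψ ∨ (ψ ∨ φ)) = max(0.374, 0.738) = 0.738
χ ∨ ψ = max(0.151, 0.374) = 0.374
(ψ ∨ (ψ ∨ (ψ ∨ φ))) ∨ (χ ∨ ψ) = max(0.738, 0.374) = 0.738
¬((ψ ∨ (ψ ∨ (ψ ∨ φ))) ∨ (χ ∨ ψ)) = 1 − 0.738 = 0.262
¬¬((ψ ∨ (ψ ∨ (ψ ∨ φ))) ∨ (χ ∨ ψ)) = 1 − 0.262 = 0.738
χ ⊕ φ = min(1, 0.151 + 0.738) = min(1, 0.889) = 0.889
¬¬((ψ ∨ (ψ ∨ (ψ ∨ φ))) ∨ (χ ∨ ψ)) ⊕ (χ ⊕ φ) = min(1, 0.738 + 0.889) = min(1, 1.627) = 1.000

1.000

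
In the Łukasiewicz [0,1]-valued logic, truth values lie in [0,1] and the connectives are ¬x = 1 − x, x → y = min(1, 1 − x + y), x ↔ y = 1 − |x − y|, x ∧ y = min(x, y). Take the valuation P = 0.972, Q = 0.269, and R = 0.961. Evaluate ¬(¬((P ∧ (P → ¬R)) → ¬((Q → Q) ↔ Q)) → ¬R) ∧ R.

0.000

¬R = 1 − 0.961 = 0.039
P → ¬R = min(1, 1 − 0.972 + 0.039) = min(1, 0.067) = 0.067
P ∧ (P → ¬R) = min(0.972, 0.067) = 0.067
Q → Q = min(1, 1 − 0.269 + 0.269) = min(1, 1.000) = 1.000
(Q → Q) ↔ Q = 1 − |1.000 − 0.269| = 1 − 0.731 = 0.269
¬((Q → Q) ↔ Q) = 1 − 0.269 = 0.731
(P ∧ (P → ¬R)) → ¬((Q → Q) ↔ Q) = min(1, 1 − 0.067 + 0.731) = min(1, 1.664) = 1.000
¬((P ∧ (P → ¬R)) → ¬((Q → Q) ↔ Q)) = 1 − 1.000 = 0.000
¬((P ∧ (P → ¬R)) → ¬((Q → Q) ↔ Q)) → ¬R = min(1, 1 − 0.000 + 0.039) = min(1, 1.039) = 1.000
¬(¬((P ∧ (P → ¬R)) → ¬((Q → Q) ↔ Q)) → ¬R) = 1 − 1.000 = 0.000
¬(¬((P ∧ (P → ¬R)) → ¬((Q → Q) ↔ Q)) → ¬R) ∧ R = min(0.000, 0.961) = 0.000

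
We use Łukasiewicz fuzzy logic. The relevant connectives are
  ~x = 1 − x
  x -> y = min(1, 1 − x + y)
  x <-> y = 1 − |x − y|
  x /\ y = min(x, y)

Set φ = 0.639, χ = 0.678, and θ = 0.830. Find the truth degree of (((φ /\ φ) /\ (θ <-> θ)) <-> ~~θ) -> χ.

0.869

φ /\ φ = min(0.639, 0.639) = 0.639
θ <-> θ = 1 − |0.830 − 0.830| = 1 − 0.000 = 1.000
(φ /\ φ) /\ (θ <-> θ) = min(0.639, 1.000) = 0.639
~θ = 1 − 0.830 = 0.170
~~θ = 1 − 0.170 = 0.830
((φ /\ φ) /\ (θ <-> θ)) <-> ~~θ = 1 − |0.639 − 0.830| = 1 − 0.191 = 0.809
(((φ /\ φ) /\ (θ <-> θ)) <-> ~~θ) -> χ = min(1, 1 − 0.809 + 0.678) = min(1, 0.869) = 0.869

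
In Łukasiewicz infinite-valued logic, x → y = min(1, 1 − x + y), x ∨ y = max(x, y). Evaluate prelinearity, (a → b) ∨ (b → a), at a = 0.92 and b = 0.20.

a → b = min(1, 1 − 0.92 + 0.20) = min(1, 0.28) = 0.28
b → a = min(1, 1 − 0.20 + 0.92) = min(1, 1.72) = 1.00
(a → b) ∨ (b → a) = max(0.28, 1.00) = 1.00
(As expected: a Ł∞-tautology — holds in every MV-chain.)

1.00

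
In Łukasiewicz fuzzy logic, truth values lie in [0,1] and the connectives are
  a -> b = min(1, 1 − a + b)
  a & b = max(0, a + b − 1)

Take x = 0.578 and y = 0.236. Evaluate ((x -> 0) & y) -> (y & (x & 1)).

x -> 0 = min(1, 1 − 0.578 + 0.000) = min(1, 0.422) = 0.422
(x -> 0) & y = max(0, 0.422 + 0.236 − 1) = max(0, -0.342) = 0.000
x & 1 = max(0, 0.578 + 1.000 − 1) = max(0, 0.578) = 0.578
y & (x & 1) = max(0, 0.236 + 0.578 − 1) = max(0, -0.186) = 0.000
((x -> 0) & y) -> (y & (x & 1)) = min(1, 1 − 0.000 + 0.000) = min(1, 1.000) = 1.000

1.000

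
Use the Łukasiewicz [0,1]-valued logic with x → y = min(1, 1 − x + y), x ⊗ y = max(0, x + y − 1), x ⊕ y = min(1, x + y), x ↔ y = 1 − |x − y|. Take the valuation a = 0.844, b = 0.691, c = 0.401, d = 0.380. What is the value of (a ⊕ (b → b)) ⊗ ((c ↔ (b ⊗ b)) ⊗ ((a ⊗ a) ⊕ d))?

b → b = min(1, 1 − 0.691 + 0.691) = min(1, 1.000) = 1.000
a ⊕ (b → b) = min(1, 0.844 + 1.000) = min(1, 1.844) = 1.000
b ⊗ b = max(0, 0.691 + 0.691 − 1) = max(0, 0.382) = 0.382
c ↔ (b ⊗ b) = 1 − |0.401 − 0.382| = 1 − 0.019 = 0.981
a ⊗ a = max(0, 0.844 + 0.844 − 1) = max(0, 0.688) = 0.688
(a ⊗ a) ⊕ d = min(1, 0.688 + 0.380) = min(1, 1.068) = 1.000
(c ↔ (b ⊗ b)) ⊗ ((a ⊗ a) ⊕ d) = max(0, 0.981 + 1.000 − 1) = max(0, 0.981) = 0.981
(a ⊕ (b → b)) ⊗ ((c ↔ (b ⊗ b)) ⊗ ((a ⊗ a) ⊕ d)) = max(0, 1.000 + 0.981 − 1) = max(0, 0.981) = 0.981

0.981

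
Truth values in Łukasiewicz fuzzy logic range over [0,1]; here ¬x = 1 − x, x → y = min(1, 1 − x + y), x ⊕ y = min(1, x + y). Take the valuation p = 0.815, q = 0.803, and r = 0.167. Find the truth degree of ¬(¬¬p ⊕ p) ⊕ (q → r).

¬p = 1 − 0.815 = 0.185
¬¬p = 1 − 0.185 = 0.815
¬¬p ⊕ p = min(1, 0.815 + 0.815) = min(1, 1.630) = 1.000
¬(¬¬p ⊕ p) = 1 − 1.000 = 0.000
q → r = min(1, 1 − 0.803 + 0.167) = min(1, 0.364) = 0.364
¬(¬¬p ⊕ p) ⊕ (q → r) = min(1, 0.000 + 0.364) = min(1, 0.364) = 0.364

0.364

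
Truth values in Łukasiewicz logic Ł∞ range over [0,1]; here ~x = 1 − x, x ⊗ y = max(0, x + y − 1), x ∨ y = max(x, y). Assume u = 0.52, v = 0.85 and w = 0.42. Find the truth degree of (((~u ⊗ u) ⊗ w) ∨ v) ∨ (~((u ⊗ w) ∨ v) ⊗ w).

~u = 1 − 0.52 = 0.48
~u ⊗ u = max(0, 0.48 + 0.52 − 1) = max(0, 0.00) = 0.00
(~u ⊗ u) ⊗ w = max(0, 0.00 + 0.42 − 1) = max(0, -0.58) = 0.00
((~u ⊗ u) ⊗ w) ∨ v = max(0.00, 0.85) = 0.85
u ⊗ w = max(0, 0.52 + 0.42 − 1) = max(0, -0.06) = 0.00
(u ⊗ w) ∨ v = max(0.00, 0.85) = 0.85
~((u ⊗ w) ∨ v) = 1 − 0.85 = 0.15
~((u ⊗ w) ∨ v) ⊗ w = max(0, 0.15 + 0.42 − 1) = max(0, -0.43) = 0.00
(((~u ⊗ u) ⊗ w) ∨ v) ∨ (~((u ⊗ w) ∨ v) ⊗ w) = max(0.85, 0.00) = 0.85

0.85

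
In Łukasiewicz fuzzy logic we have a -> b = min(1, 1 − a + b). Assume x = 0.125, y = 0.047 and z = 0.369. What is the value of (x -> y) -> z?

x -> y = min(1, 1 − 0.125 + 0.047) = min(1, 0.922) = 0.922
(x -> y) -> z = min(1, 1 − 0.922 + 0.369) = min(1, 0.447) = 0.447

0.447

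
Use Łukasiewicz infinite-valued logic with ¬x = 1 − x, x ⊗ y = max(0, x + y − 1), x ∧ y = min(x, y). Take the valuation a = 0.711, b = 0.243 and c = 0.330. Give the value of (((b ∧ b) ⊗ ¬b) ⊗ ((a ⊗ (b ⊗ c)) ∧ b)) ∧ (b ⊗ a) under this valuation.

0.000

b ∧ b = min(0.243, 0.243) = 0.243
¬b = 1 − 0.243 = 0.757
(b ∧ b) ⊗ ¬b = max(0, 0.243 + 0.757 − 1) = max(0, 0.000) = 0.000
b ⊗ c = max(0, 0.243 + 0.330 − 1) = max(0, -0.427) = 0.000
a ⊗ (b ⊗ c) = max(0, 0.711 + 0.000 − 1) = max(0, -0.289) = 0.000
(a ⊗ (b ⊗ c)) ∧ b = min(0.000, 0.243) = 0.000
((b ∧ b) ⊗ ¬b) ⊗ ((a ⊗ (b ⊗ c)) ∧ b) = max(0, 0.000 + 0.000 − 1) = max(0, -1.000) = 0.000
b ⊗ a = max(0, 0.243 + 0.711 − 1) = max(0, -0.046) = 0.000
(((b ∧ b) ⊗ ¬b) ⊗ ((a ⊗ (b ⊗ c)) ∧ b)) ∧ (b ⊗ a) = min(0.000, 0.000) = 0.000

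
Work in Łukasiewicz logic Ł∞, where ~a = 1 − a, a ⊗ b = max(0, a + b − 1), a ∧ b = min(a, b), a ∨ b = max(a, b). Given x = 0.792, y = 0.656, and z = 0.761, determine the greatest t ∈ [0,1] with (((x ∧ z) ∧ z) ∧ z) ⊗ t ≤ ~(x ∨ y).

0.447

x ∧ z = min(0.792, 0.761) = 0.761
(x ∧ z) ∧ z = min(0.761, 0.761) = 0.761
((x ∧ z) ∧ z) ∧ z = min(0.761, 0.761) = 0.761
So the left factor is ((x ∧ z) ∧ z) ∧ z = 0.761.
x ∨ y = max(0.792, 0.656) = 0.792
~(x ∨ y) = 1 − 0.792 = 0.208
So the right-hand bound is ~(x ∨ y) = 0.208.
The residuum of the Łukasiewicz t-norm gives the supremum: min(1, 1 − 0.761 + 0.208).
1 − 0.761 + 0.208 = 0.447, so t = min(1, 0.447) = 0.447.
Check: 0.761 ⊗ 0.447 = max(0, 0.208) = 0.208 ≤ 0.208.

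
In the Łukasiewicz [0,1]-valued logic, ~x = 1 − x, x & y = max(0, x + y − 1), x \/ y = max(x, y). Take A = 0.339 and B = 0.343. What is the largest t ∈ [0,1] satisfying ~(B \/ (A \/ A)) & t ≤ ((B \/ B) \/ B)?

0.686

A \/ A = max(0.339, 0.339) = 0.339
B \/ (A \/ A) = max(0.343, 0.339) = 0.343
~(B \/ (A \/ A)) = 1 − 0.343 = 0.657
So the left factor is ~(B \/ (A \/ A)) = 0.657.
B \/ B = max(0.343, 0.343) = 0.343
(B \/ B) \/ B = max(0.343, 0.343) = 0.343
So the right-hand bound is (B \/ B) \/ B = 0.343.
The residuum of the Łukasiewicz t-norm gives the supremum: min(1, 1 − 0.657 + 0.343).
1 − 0.657 + 0.343 = 0.686, so t = min(1, 0.686) = 0.686.
Check: 0.657 & 0.686 = max(0, 0.343) = 0.343 ≤ 0.343.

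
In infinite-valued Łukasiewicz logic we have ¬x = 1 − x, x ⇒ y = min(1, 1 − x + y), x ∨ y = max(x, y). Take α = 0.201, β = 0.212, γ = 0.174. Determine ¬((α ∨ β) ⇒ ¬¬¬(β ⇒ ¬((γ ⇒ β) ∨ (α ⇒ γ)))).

0.000

α ∨ β = max(0.201, 0.212) = 0.212
γ ⇒ β = min(1, 1 − 0.174 + 0.212) = min(1, 1.038) = 1.000
α ⇒ γ = min(1, 1 − 0.201 + 0.174) = min(1, 0.973) = 0.973
(γ ⇒ β) ∨ (α ⇒ γ) = max(1.000, 0.973) = 1.000
¬((γ ⇒ β) ∨ (α ⇒ γ)) = 1 − 1.000 = 0.000
β ⇒ ¬((γ ⇒ β) ∨ (α ⇒ γ)) = min(1, 1 − 0.212 + 0.000) = min(1, 0.788) = 0.788
¬(β ⇒ ¬((γ ⇒ β) ∨ (α ⇒ γ))) = 1 − 0.788 = 0.212
¬¬(β ⇒ ¬((γ ⇒ β) ∨ (α ⇒ γ))) = 1 − 0.212 = 0.788
¬¬¬(β ⇒ ¬((γ ⇒ β) ∨ (α ⇒ γ))) = 1 − 0.788 = 0.212
(α ∨ β) ⇒ ¬¬¬(β ⇒ ¬((γ ⇒ β) ∨ (α ⇒ γ))) = min(1, 1 − 0.212 + 0.212) = min(1, 1.000) = 1.000
¬((α ∨ β) ⇒ ¬¬¬(β ⇒ ¬((γ ⇒ β) ∨ (α ⇒ γ)))) = 1 − 1.000 = 0.000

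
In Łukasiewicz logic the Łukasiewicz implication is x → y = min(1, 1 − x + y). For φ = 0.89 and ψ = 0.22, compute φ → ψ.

φ → ψ = min(1, 1 − 0.89 + 0.22) = min(1, 0.33) = 0.33
For comparison, the Gödel implication (1 if x ≤ y else y) would give 0.22.

0.33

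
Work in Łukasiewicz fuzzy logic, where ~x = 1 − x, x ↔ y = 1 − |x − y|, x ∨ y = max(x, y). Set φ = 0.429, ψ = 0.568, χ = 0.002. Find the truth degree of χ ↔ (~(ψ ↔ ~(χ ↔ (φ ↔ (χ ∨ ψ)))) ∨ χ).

χ ∨ ψ = max(0.002, 0.568) = 0.568
φ ↔ (χ ∨ ψ) = 1 − |0.429 − 0.568| = 1 − 0.139 = 0.861
χ ↔ (φ ↔ (χ ∨ ψ)) = 1 − |0.002 − 0.861| = 1 − 0.859 = 0.141
~(χ ↔ (φ ↔ (χ ∨ ψ))) = 1 − 0.141 = 0.859
ψ ↔ ~(χ ↔ (φ ↔ (χ ∨ ψ))) = 1 − |0.568 − 0.859| = 1 − 0.291 = 0.709
~(ψ ↔ ~(χ ↔ (φ ↔ (χ ∨ ψ)))) = 1 − 0.709 = 0.291
~(ψ ↔ ~(χ ↔ (φ ↔ (χ ∨ ψ)))) ∨ χ = max(0.291, 0.002) = 0.291
χ ↔ (~(ψ ↔ ~(χ ↔ (φ ↔ (χ ∨ ψ)))) ∨ χ) = 1 − |0.002 − 0.291| = 1 − 0.289 = 0.711

0.711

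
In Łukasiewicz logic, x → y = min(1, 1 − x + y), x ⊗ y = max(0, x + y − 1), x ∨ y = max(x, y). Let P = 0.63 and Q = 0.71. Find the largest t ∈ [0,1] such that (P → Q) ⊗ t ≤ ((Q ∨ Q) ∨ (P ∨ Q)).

0.71

P → Q = min(1, 1 − 0.63 + 0.71) = min(1, 1.08) = 1.00
So the left factor is P → Q = 1.00.
Q ∨ Q = max(0.71, 0.71) = 0.71
P ∨ Q = max(0.63, 0.71) = 0.71
(Q ∨ Q) ∨ (P ∨ Q) = max(0.71, 0.71) = 0.71
So the right-hand bound is (Q ∨ Q) ∨ (P ∨ Q) = 0.71.
The residuum of the Łukasiewicz t-norm gives the supremum: min(1, 1 − 1.00 + 0.71).
1 − 1.00 + 0.71 = 0.71, so t = min(1, 0.71) = 0.71.
Check: 1.00 ⊗ 0.71 = max(0, 0.71) = 0.71 ≤ 0.71.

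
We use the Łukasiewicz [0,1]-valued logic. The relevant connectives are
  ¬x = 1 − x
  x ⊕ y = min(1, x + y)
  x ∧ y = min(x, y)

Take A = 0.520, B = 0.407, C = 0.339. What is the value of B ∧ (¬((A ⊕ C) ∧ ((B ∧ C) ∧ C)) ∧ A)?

A ⊕ C = min(1, 0.520 + 0.339) = min(1, 0.859) = 0.859
B ∧ C = min(0.407, 0.339) = 0.339
(B ∧ C) ∧ C = min(0.339, 0.339) = 0.339
(A ⊕ C) ∧ ((B ∧ C) ∧ C) = min(0.859, 0.339) = 0.339
¬((A ⊕ C) ∧ ((B ∧ C) ∧ C)) = 1 − 0.339 = 0.661
¬((A ⊕ C) ∧ ((B ∧ C) ∧ C)) ∧ A = min(0.661, 0.520) = 0.520
B ∧ (¬((A ⊕ C) ∧ ((B ∧ C) ∧ C)) ∧ A) = min(0.407, 0.520) = 0.407

0.407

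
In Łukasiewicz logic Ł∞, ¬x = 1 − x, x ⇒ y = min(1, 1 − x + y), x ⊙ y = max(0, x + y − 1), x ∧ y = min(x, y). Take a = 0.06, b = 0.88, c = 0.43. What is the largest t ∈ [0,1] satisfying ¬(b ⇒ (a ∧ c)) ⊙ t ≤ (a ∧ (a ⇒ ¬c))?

0.24

a ∧ c = min(0.06, 0.43) = 0.06
b ⇒ (a ∧ c) = min(1, 1 − 0.88 + 0.06) = min(1, 0.18) = 0.18
¬(b ⇒ (a ∧ c)) = 1 − 0.18 = 0.82
So the left factor is ¬(b ⇒ (a ∧ c)) = 0.82.
¬c = 1 − 0.43 = 0.57
a ⇒ ¬c = min(1, 1 − 0.06 + 0.57) = min(1, 1.51) = 1.00
a ∧ (a ⇒ ¬c) = min(0.06, 1.00) = 0.06
So the right-hand bound is a ∧ (a ⇒ ¬c) = 0.06.
The residuum of the Łukasiewicz t-norm gives the supremum: min(1, 1 − 0.82 + 0.06).
1 − 0.82 + 0.06 = 0.24, so t = min(1, 0.24) = 0.24.
Check: 0.82 ⊙ 0.24 = max(0, 0.06) = 0.06 ≤ 0.06.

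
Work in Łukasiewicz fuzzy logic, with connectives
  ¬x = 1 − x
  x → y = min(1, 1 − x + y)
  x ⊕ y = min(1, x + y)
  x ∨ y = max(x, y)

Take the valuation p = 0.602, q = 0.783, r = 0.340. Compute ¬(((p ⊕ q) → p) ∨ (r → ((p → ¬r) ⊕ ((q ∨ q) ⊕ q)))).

p ⊕ q = min(1, 0.602 + 0.783) = min(1, 1.385) = 1.000
(p ⊕ q) → p = min(1, 1 − 1.000 + 0.602) = min(1, 0.602) = 0.602
¬r = 1 − 0.340 = 0.660
p → ¬r = min(1, 1 − 0.602 + 0.660) = min(1, 1.058) = 1.000
q ∨ q = max(0.783, 0.783) = 0.783
(q ∨ q) ⊕ q = min(1, 0.783 + 0.783) = min(1, 1.566) = 1.000
(p → ¬r) ⊕ ((q ∨ q) ⊕ q) = min(1, 1.000 + 1.000) = min(1, 2.000) = 1.000
r → ((p → ¬r) ⊕ ((q ∨ q) ⊕ q)) = min(1, 1 − 0.340 + 1.000) = min(1, 1.660) = 1.000
((p ⊕ q) → p) ∨ (r → ((p → ¬r) ⊕ ((q ∨ q) ⊕ q))) = max(0.602, 1.000) = 1.000
¬(((p ⊕ q) → p) ∨ (r → ((p → ¬r) ⊕ ((q ∨ q) ⊕ q)))) = 1 − 1.000 = 0.000

0.000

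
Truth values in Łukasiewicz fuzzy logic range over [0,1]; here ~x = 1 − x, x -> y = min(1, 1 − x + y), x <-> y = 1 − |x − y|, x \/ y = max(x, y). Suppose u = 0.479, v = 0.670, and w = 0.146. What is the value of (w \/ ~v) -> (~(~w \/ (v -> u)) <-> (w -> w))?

~v = 1 − 0.670 = 0.330
w \/ ~v = max(0.146, 0.330) = 0.330
~w = 1 − 0.146 = 0.854
v -> u = min(1, 1 − 0.670 + 0.479) = min(1, 0.809) = 0.809
~w \/ (v -> u) = max(0.854, 0.809) = 0.854
~(~w \/ (v -> u)) = 1 − 0.854 = 0.146
w -> w = min(1, 1 − 0.146 + 0.146) = min(1, 1.000) = 1.000
~(~w \/ (v -> u)) <-> (w -> w) = 1 − |0.146 − 1.000| = 1 − 0.854 = 0.146
(w \/ ~v) -> (~(~w \/ (v -> u)) <-> (w -> w)) = min(1, 1 − 0.330 + 0.146) = min(1, 0.816) = 0.816

0.816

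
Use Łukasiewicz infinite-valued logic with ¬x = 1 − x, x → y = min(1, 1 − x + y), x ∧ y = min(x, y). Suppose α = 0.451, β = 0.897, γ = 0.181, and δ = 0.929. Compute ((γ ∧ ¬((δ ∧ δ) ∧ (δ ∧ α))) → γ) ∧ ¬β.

δ ∧ δ = min(0.929, 0.929) = 0.929
δ ∧ α = min(0.929, 0.451) = 0.451
(δ ∧ δ) ∧ (δ ∧ α) = min(0.929, 0.451) = 0.451
¬((δ ∧ δ) ∧ (δ ∧ α)) = 1 − 0.451 = 0.549
γ ∧ ¬((δ ∧ δ) ∧ (δ ∧ α)) = min(0.181, 0.549) = 0.181
(γ ∧ ¬((δ ∧ δ) ∧ (δ ∧ α))) → γ = min(1, 1 − 0.181 + 0.181) = min(1, 1.000) = 1.000
¬β = 1 − 0.897 = 0.103
((γ ∧ ¬((δ ∧ δ) ∧ (δ ∧ α))) → γ) ∧ ¬β = min(1.000, 0.103) = 0.103

0.103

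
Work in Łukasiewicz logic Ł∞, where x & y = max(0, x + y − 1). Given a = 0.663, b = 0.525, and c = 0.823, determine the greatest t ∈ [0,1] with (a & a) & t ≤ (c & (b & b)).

a & a = max(0, 0.663 + 0.663 − 1) = max(0, 0.326) = 0.326
So the left factor is a & a = 0.326.
b & b = max(0, 0.525 + 0.525 − 1) = max(0, 0.050) = 0.050
c & (b & b) = max(0, 0.823 + 0.050 − 1) = max(0, -0.127) = 0.000
So the right-hand bound is c & (b & b) = 0.000.
The residuum of the Łukasiewicz t-norm gives the supremum: min(1, 1 − 0.326 + 0.000).
1 − 0.326 + 0.000 = 0.674, so t = min(1, 0.674) = 0.674.
Check: 0.326 & 0.674 = max(0, 0.000) = 0.000 ≤ 0.000.

0.674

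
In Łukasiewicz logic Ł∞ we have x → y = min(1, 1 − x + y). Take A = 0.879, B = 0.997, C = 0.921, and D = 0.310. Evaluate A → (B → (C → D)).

C → D = min(1, 1 − 0.921 + 0.310) = min(1, 0.389) = 0.389
B → (C → D) = min(1, 1 − 0.997 + 0.389) = min(1, 0.392) = 0.392
A → (B → (C → D)) = min(1, 1 − 0.879 + 0.392) = min(1, 0.513) = 0.513

0.513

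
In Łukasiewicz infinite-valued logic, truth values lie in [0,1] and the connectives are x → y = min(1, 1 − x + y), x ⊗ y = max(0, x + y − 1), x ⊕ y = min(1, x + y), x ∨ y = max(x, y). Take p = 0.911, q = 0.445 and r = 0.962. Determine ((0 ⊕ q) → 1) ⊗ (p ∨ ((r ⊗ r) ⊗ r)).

0 ⊕ q = min(1, 0.000 + 0.445) = min(1, 0.445) = 0.445
(0 ⊕ q) → 1 = min(1, 1 − 0.445 + 1.000) = min(1, 1.555) = 1.000
r ⊗ r = max(0, 0.962 + 0.962 − 1) = max(0, 0.924) = 0.924
(r ⊗ r) ⊗ r = max(0, 0.924 + 0.962 − 1) = max(0, 0.886) = 0.886
p ∨ ((r ⊗ r) ⊗ r) = max(0.911, 0.886) = 0.911
((0 ⊕ q) → 1) ⊗ (p ∨ ((r ⊗ r) ⊗ r)) = max(0, 1.000 + 0.911 − 1) = max(0, 0.911) = 0.911

0.911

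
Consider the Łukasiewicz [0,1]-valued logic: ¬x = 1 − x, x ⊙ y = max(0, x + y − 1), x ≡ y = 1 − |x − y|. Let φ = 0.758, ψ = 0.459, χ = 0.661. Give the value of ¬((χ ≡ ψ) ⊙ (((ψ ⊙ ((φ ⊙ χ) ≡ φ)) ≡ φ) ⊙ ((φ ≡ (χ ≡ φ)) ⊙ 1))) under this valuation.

0.985

χ ≡ ψ = 1 − |0.661 − 0.459| = 1 − 0.202 = 0.798
φ ⊙ χ = max(0, 0.758 + 0.661 − 1) = max(0, 0.419) = 0.419
(φ ⊙ χ) ≡ φ = 1 − |0.419 − 0.758| = 1 − 0.339 = 0.661
ψ ⊙ ((φ ⊙ χ) ≡ φ) = max(0, 0.459 + 0.661 − 1) = max(0, 0.120) = 0.120
(ψ ⊙ ((φ ⊙ χ) ≡ φ)) ≡ φ = 1 − |0.120 − 0.758| = 1 − 0.638 = 0.362
χ ≡ φ = 1 − |0.661 − 0.758| = 1 − 0.097 = 0.903
φ ≡ (χ ≡ φ) = 1 − |0.758 − 0.903| = 1 − 0.145 = 0.855
(φ ≡ (χ ≡ φ)) ⊙ 1 = max(0, 0.855 + 1.000 − 1) = max(0, 0.855) = 0.855
((ψ ⊙ ((φ ⊙ χ) ≡ φ)) ≡ φ) ⊙ ((φ ≡ (χ ≡ φ)) ⊙ 1) = max(0, 0.362 + 0.855 − 1) = max(0, 0.217) = 0.217
(χ ≡ ψ) ⊙ (((ψ ⊙ ((φ ⊙ χ) ≡ φ)) ≡ φ) ⊙ ((φ ≡ (χ ≡ φ)) ⊙ 1)) = max(0, 0.798 + 0.217 − 1) = max(0, 0.015) = 0.015
¬((χ ≡ ψ) ⊙ (((ψ ⊙ ((φ ⊙ χ) ≡ φ)) ≡ φ) ⊙ ((φ ≡ (χ ≡ φ)) ⊙ 1))) = 1 − 0.015 = 0.985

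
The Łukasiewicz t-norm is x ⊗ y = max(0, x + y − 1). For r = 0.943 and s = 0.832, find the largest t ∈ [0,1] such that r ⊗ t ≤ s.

0.889

The residuum of the Łukasiewicz t-norm gives the supremum: min(1, 1 − 0.943 + 0.832).
1 − 0.943 + 0.832 = 0.889, so t = min(1, 0.889) = 0.889.
Check: 0.943 ⊗ 0.889 = max(0, 0.832) = 0.832 ≤ 0.832.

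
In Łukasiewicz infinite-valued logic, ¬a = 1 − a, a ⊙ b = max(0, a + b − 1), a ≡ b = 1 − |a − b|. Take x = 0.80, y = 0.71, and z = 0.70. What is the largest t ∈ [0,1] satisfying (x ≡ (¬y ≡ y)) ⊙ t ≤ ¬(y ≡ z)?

0.23

¬y = 1 − 0.71 = 0.29
¬y ≡ y = 1 − |0.29 − 0.71| = 1 − 0.42 = 0.58
x ≡ (¬y ≡ y) = 1 − |0.80 − 0.58| = 1 − 0.22 = 0.78
So the left factor is x ≡ (¬y ≡ y) = 0.78.
y ≡ z = 1 − |0.71 − 0.70| = 1 − 0.01 = 0.99
¬(y ≡ z) = 1 − 0.99 = 0.01
So the right-hand bound is ¬(y ≡ z) = 0.01.
The residuum of the Łukasiewicz t-norm gives the supremum: min(1, 1 − 0.78 + 0.01).
1 − 0.78 + 0.01 = 0.23, so t = min(1, 0.23) = 0.23.
Check: 0.78 ⊙ 0.23 = max(0, 0.01) = 0.01 ≤ 0.01.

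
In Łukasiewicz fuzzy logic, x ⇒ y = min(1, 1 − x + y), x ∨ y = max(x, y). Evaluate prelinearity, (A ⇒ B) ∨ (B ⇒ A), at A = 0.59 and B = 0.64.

A ⇒ B = min(1, 1 − 0.59 + 0.64) = min(1, 1.05) = 1.00
B ⇒ A = min(1, 1 − 0.64 + 0.59) = min(1, 0.95) = 0.95
(A ⇒ B) ∨ (B ⇒ A) = max(1.00, 0.95) = 1.00
(As expected: a Ł∞-tautology — holds in every MV-chain.)

1.00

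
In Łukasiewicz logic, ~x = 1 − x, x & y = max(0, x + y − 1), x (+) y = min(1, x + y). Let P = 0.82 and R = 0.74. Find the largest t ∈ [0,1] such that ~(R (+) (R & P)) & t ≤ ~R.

1.00

R & P = max(0, 0.74 + 0.82 − 1) = max(0, 0.56) = 0.56
R (+) (R & P) = min(1, 0.74 + 0.56) = min(1, 1.30) = 1.00
~(R (+) (R & P)) = 1 − 1.00 = 0.00
So the left factor is ~(R (+) (R & P)) = 0.00.
~R = 1 − 0.74 = 0.26
So the right-hand bound is ~R = 0.26.
The residuum of the Łukasiewicz t-norm gives the supremum: min(1, 1 − 0.00 + 0.26).
1 − 0.00 + 0.26 = 1.26, so t = min(1, 1.26) = 1.00.
Check: 0.00 & 1.00 = max(0, 0.00) = 0.00 ≤ 0.26.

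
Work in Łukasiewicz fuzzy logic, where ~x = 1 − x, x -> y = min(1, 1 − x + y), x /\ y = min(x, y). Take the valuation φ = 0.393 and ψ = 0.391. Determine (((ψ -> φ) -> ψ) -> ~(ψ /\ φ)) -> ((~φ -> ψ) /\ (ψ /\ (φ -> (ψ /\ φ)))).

ψ -> φ = min(1, 1 − 0.391 + 0.393) = min(1, 1.002) = 1.000
(ψ -> φ) -> ψ = min(1, 1 − 1.000 + 0.391) = min(1, 0.391) = 0.391
ψ /\ φ = min(0.391, 0.393) = 0.391
~(ψ /\ φ) = 1 − 0.391 = 0.609
((ψ -> φ) -> ψ) -> ~(ψ /\ φ) = min(1, 1 − 0.391 + 0.609) = min(1, 1.218) = 1.000
~φ = 1 − 0.393 = 0.607
~φ -> ψ = min(1, 1 − 0.607 + 0.391) = min(1, 0.784) = 0.784
φ -> (ψ /\ φ) = min(1, 1 − 0.393 + 0.391) = min(1, 0.998) = 0.998
ψ /\ (φ -> (ψ /\ φ)) = min(0.391, 0.998) = 0.391
(~φ -> ψ) /\ (ψ /\ (φ -> (ψ /\ φ))) = min(0.784, 0.391) = 0.391
(((ψ -> φ) -> ψ) -> ~(ψ /\ φ)) -> ((~φ -> ψ) /\ (ψ /\ (φ -> (ψ /\ φ)))) = min(1, 1 − 1.000 + 0.391) = min(1, 0.391) = 0.391

0.391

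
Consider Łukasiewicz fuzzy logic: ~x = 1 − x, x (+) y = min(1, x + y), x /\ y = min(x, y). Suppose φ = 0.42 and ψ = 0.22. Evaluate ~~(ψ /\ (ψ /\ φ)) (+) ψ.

ψ /\ φ = min(0.22, 0.42) = 0.22
ψ /\ (ψ /\ φ) = min(0.22, 0.22) = 0.22
~(ψ /\ (ψ /\ φ)) = 1 − 0.22 = 0.78
~~(ψ /\ (ψ /\ φ)) = 1 − 0.78 = 0.22
~~(ψ /\ (ψ /\ φ)) (+) ψ = min(1, 0.22 + 0.22) = min(1, 0.44) = 0.44

0.44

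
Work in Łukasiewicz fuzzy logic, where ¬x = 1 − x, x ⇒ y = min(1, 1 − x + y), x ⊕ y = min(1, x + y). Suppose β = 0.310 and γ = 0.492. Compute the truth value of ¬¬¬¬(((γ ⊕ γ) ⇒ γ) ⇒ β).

γ ⊕ γ = min(1, 0.492 + 0.492) = min(1, 0.984) = 0.984
(γ ⊕ γ) ⇒ γ = min(1, 1 − 0.984 + 0.492) = min(1, 0.508) = 0.508
((γ ⊕ γ) ⇒ γ) ⇒ β = min(1, 1 − 0.508 + 0.310) = min(1, 0.802) = 0.802
¬(((γ ⊕ γ) ⇒ γ) ⇒ β) = 1 − 0.802 = 0.198
¬¬(((γ ⊕ γ) ⇒ γ) ⇒ β) = 1 − 0.198 = 0.802
¬¬¬(((γ ⊕ γ) ⇒ γ) ⇒ β) = 1 − 0.802 = 0.198
¬¬¬¬(((γ ⊕ γ) ⇒ γ) ⇒ β) = 1 − 0.198 = 0.802

0.802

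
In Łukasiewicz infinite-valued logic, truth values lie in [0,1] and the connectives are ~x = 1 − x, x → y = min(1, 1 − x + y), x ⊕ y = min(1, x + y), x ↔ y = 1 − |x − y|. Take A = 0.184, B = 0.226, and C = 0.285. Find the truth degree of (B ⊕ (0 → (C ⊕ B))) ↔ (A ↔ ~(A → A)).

0.816

C ⊕ B = min(1, 0.285 + 0.226) = min(1, 0.511) = 0.511
0 → (C ⊕ B) = min(1, 1 − 0.000 + 0.511) = min(1, 1.511) = 1.000
B ⊕ (0 → (C ⊕ B)) = min(1, 0.226 + 1.000) = min(1, 1.226) = 1.000
A → A = min(1, 1 − 0.184 + 0.184) = min(1, 1.000) = 1.000
~(A → A) = 1 − 1.000 = 0.000
A ↔ ~(A → A) = 1 − |0.184 − 0.000| = 1 − 0.184 = 0.816
(B ⊕ (0 → (C ⊕ B))) ↔ (A ↔ ~(A → A)) = 1 − |1.000 − 0.816| = 1 − 0.184 = 0.816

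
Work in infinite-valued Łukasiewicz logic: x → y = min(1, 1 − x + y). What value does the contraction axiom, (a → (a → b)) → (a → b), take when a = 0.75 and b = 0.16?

a → b = min(1, 1 − 0.75 + 0.16) = min(1, 0.41) = 0.41
a → (a → b) = min(1, 1 − 0.75 + 0.41) = min(1, 0.66) = 0.66
(a → (a → b)) → (a → b) = min(1, 1 − 0.66 + 0.41) = min(1, 0.75) = 0.75
(The value 0.75 < 1 shows this instance is not satisfied; fails in Ł∞ (the t-norm is not idempotent).)

0.75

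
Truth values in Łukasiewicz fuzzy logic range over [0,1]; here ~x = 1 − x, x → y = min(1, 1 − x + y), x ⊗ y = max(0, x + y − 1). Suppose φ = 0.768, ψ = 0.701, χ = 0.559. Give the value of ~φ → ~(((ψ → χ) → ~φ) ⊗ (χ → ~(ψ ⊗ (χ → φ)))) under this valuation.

1.000

~φ = 1 − 0.768 = 0.232
ψ → χ = min(1, 1 − 0.701 + 0.559) = min(1, 0.858) = 0.858
(ψ → χ) → ~φ = min(1, 1 − 0.858 + 0.232) = min(1, 0.374) = 0.374
χ → φ = min(1, 1 − 0.559 + 0.768) = min(1, 1.209) = 1.000
ψ ⊗ (χ → φ) = max(0, 0.701 + 1.000 − 1) = max(0, 0.701) = 0.701
~(ψ ⊗ (χ → φ)) = 1 − 0.701 = 0.299
χ → ~(ψ ⊗ (χ → φ)) = min(1, 1 − 0.559 + 0.299) = min(1, 0.740) = 0.740
((ψ → χ) → ~φ) ⊗ (χ → ~(ψ ⊗ (χ → φ))) = max(0, 0.374 + 0.740 − 1) = max(0, 0.114) = 0.114
~(((ψ → χ) → ~φ) ⊗ (χ → ~(ψ ⊗ (χ → φ)))) = 1 − 0.114 = 0.886
~φ → ~(((ψ → χ) → ~φ) ⊗ (χ → ~(ψ ⊗ (χ → φ)))) = min(1, 1 − 0.232 + 0.886) = min(1, 1.654) = 1.000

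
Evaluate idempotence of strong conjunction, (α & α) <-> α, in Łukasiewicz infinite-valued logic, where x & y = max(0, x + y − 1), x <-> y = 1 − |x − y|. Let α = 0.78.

α & α = max(0, 0.78 + 0.78 − 1) = max(0, 0.56) = 0.56
(α & α) <-> α = 1 − |0.56 − 0.78| = 1 − 0.22 = 0.78
(The value 0.78 < 1 shows this instance is not satisfied; fails in Ł∞ since a ⊗ a = max(0, 2a−1) ≠ a in general.)

0.78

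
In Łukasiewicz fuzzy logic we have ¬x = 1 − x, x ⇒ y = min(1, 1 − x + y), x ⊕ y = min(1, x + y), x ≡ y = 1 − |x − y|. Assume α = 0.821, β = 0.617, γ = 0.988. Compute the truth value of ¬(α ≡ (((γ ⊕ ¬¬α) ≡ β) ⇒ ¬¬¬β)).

¬α = 1 − 0.821 = 0.179
¬¬α = 1 − 0.179 = 0.821
γ ⊕ ¬¬α = min(1, 0.988 + 0.821) = min(1, 1.809) = 1.000
(γ ⊕ ¬¬α) ≡ β = 1 − |1.000 − 0.617| = 1 − 0.383 = 0.617
¬β = 1 − 0.617 = 0.383
¬¬β = 1 − 0.383 = 0.617
¬¬¬β = 1 − 0.617 = 0.383
((γ ⊕ ¬¬α) ≡ β) ⇒ ¬¬¬β = min(1, 1 − 0.617 + 0.383) = min(1, 0.766) = 0.766
α ≡ (((γ ⊕ ¬¬α) ≡ β) ⇒ ¬¬¬β) = 1 − |0.821 − 0.766| = 1 − 0.055 = 0.945
¬(α ≡ (((γ ⊕ ¬¬α) ≡ β) ⇒ ¬¬¬β)) = 1 − 0.945 = 0.055

0.055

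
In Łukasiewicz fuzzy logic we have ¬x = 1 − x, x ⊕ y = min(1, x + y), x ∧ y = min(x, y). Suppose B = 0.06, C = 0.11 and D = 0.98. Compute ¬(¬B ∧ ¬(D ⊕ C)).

1.00

¬B = 1 − 0.06 = 0.94
D ⊕ C = min(1, 0.98 + 0.11) = min(1, 1.09) = 1.00
¬(D ⊕ C) = 1 − 1.00 = 0.00
¬B ∧ ¬(D ⊕ C) = min(0.94, 0.00) = 0.00
¬(¬B ∧ ¬(D ⊕ C)) = 1 − 0.00 = 1.00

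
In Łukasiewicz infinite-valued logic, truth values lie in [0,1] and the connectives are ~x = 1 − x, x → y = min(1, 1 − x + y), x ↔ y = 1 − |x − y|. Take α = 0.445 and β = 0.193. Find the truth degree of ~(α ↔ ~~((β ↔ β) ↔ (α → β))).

0.303

β ↔ β = 1 − |0.193 − 0.193| = 1 − 0.000 = 1.000
α → β = min(1, 1 − 0.445 + 0.193) = min(1, 0.748) = 0.748
(β ↔ β) ↔ (α → β) = 1 − |1.000 − 0.748| = 1 − 0.252 = 0.748
~((β ↔ β) ↔ (α → β)) = 1 − 0.748 = 0.252
~~((β ↔ β) ↔ (α → β)) = 1 − 0.252 = 0.748
α ↔ ~~((β ↔ β) ↔ (α → β)) = 1 − |0.445 − 0.748| = 1 − 0.303 = 0.697
~(α ↔ ~~((β ↔ β) ↔ (α → β))) = 1 − 0.697 = 0.303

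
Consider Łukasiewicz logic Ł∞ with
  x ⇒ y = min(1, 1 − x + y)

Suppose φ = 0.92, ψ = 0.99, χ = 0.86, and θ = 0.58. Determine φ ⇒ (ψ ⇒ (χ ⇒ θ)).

χ ⇒ θ = min(1, 1 − 0.86 + 0.58) = min(1, 0.72) = 0.72
ψ ⇒ (χ ⇒ θ) = min(1, 1 − 0.99 + 0.72) = min(1, 0.73) = 0.73
φ ⇒ (ψ ⇒ (χ ⇒ θ)) = min(1, 1 − 0.92 + 0.73) = min(1, 0.81) = 0.81

0.81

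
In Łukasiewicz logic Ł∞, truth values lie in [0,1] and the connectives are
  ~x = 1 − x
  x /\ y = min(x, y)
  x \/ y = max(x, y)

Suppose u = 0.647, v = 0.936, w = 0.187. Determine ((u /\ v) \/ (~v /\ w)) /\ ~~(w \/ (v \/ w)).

u /\ v = min(0.647, 0.936) = 0.647
~v = 1 − 0.936 = 0.064
~v /\ w = min(0.064, 0.187) = 0.064
(u /\ v) \/ (~v /\ w) = max(0.647, 0.064) = 0.647
v \/ w = max(0.936, 0.187) = 0.936
w \/ (v \/ w) = max(0.187, 0.936) = 0.936
~(w \/ (v \/ w)) = 1 − 0.936 = 0.064
~~(w \/ (v \/ w)) = 1 − 0.064 = 0.936
((u /\ v) \/ (~v /\ w)) /\ ~~(w \/ (v \/ w)) = min(0.647, 0.936) = 0.647

0.647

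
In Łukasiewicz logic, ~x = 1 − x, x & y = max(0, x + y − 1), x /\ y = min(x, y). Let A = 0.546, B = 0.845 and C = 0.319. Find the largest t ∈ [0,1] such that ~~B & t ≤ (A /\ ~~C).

0.474

~B = 1 − 0.845 = 0.155
~~B = 1 − 0.155 = 0.845
So the left factor is ~~B = 0.845.
~C = 1 − 0.319 = 0.681
~~C = 1 − 0.681 = 0.319
A /\ ~~C = min(0.546, 0.319) = 0.319
So the right-hand bound is A /\ ~~C = 0.319.
The residuum of the Łukasiewicz t-norm gives the supremum: min(1, 1 − 0.845 + 0.319).
1 − 0.845 + 0.319 = 0.474, so t = min(1, 0.474) = 0.474.
Check: 0.845 & 0.474 = max(0, 0.319) = 0.319 ≤ 0.319.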